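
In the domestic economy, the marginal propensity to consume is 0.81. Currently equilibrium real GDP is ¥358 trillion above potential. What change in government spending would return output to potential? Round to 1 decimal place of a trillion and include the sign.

−¥68.0 trillion

Spending multiplier = 1/(1 − MPC) = 1/(1 − 0.81) = 1/0.19 ≈ 5.263.
Need ΔY = −¥358 trillion, so ΔG = ΔY/k = (−¥358 trillion) × 0.19 ≈ −¥68 trillion.
The government should cut government spending by ¥68 trillion.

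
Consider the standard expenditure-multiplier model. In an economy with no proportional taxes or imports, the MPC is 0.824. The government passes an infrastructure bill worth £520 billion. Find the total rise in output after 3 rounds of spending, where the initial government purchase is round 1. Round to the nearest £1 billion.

Round 1 adds ΔG = £520 billion; each later round is MPC = 0.824 times the previous.
After 3 rounds: 520 + 428.48 + 353.06752 = ΔG·(1 − c^3)/(1 − c) = 520 × (1 − 0.559476224)/0.176 ≈ £1,302 billion.

£1,302 billion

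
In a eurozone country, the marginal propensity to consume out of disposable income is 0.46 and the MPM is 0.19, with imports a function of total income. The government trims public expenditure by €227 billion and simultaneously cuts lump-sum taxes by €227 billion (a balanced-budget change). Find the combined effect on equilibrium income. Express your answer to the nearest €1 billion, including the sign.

Expenditure multiplier = 1/(1 − c + m) = 1/(1 − 0.46 + 0.19) = 1/0.73 ≈ 1.37.
ΔG contributes k·ΔG = (−€227 billion) / 0.73 ≈ −€311 billion.
ΔT of −€227 billion changes first-round spending by −c·ΔT = +€104.42 billion, contributing k·(−c·ΔT) = (+€104.42 billion) / 0.73 ≈ +€143 billion.
Net ΔY = k(ΔG − c·ΔT) = (−€122.58 billion) / 0.73 ≈ −€168 billion.

−€168 billion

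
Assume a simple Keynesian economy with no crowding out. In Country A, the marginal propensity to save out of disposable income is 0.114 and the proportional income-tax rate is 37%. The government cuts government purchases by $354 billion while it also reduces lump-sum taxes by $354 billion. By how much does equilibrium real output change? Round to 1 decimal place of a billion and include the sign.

−$91.3 billion

MPC = 1 − MPS = 1 − 0.114 = 0.886.
Expenditure multiplier = 1/(1 − c(1−t)) = 1/(1 − 0.886×0.63) = 1/0.44182 ≈ 2.263.
ΔG contributes k·ΔG = (−$354 billion) / 0.44182 ≈ −$801.2 billion.
ΔT of −$354 billion changes first-round spending by −c·ΔT = +$313.644 billion, contributing k·(−c·ΔT) = (+$313.644 billion) / 0.44182 ≈ +$709.9 billion.
Net ΔY = k(ΔG − c·ΔT) = (−$40.356 billion) / 0.44182 ≈ −$91.3 billion.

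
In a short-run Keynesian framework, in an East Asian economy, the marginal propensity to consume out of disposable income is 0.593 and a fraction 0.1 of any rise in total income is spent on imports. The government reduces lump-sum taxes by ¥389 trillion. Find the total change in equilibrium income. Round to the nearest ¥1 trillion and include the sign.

+¥455 trillion

A lump-sum tax change of −¥389 trillion shifts disposable income by +¥389 trillion; first-round consumption changes by −c × ΔT = −0.593 × (−¥389 trillion) = +¥230.677 trillion.
Expenditure multiplier = 1/(1 − c + m) = 1/(1 − 0.593 + 0.1) = 1/0.507 ≈ 1.972.
The tax multiplier is −c × k ≈ −1.17, so ΔY = k × (−c·ΔT) = (+¥230.677 trillion) / 0.507 ≈ +¥455 trillion.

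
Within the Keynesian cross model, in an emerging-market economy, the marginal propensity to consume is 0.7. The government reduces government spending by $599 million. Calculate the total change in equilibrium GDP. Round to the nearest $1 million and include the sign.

−$1,997 million

Government-spending multiplier = 1/(1 − MPC) = 1/(1 − 0.7) = 1/0.3 ≈ 3.333.
ΔY = k × ΔG = (−$599 million) / 0.3 ≈ −$1,997 million.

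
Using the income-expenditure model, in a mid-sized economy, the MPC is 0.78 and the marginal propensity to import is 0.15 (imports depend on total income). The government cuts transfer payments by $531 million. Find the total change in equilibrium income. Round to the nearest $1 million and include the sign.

The transfer change shifts disposable income by −$531 million, so first-round consumption changes by c·ΔTR = 0.78 × (−$531 million) = −$414.18 million.
Expenditure multiplier = 1/(1 − c + m) = 1/(1 − 0.78 + 0.15) = 1/0.37 ≈ 2.703.
The transfer multiplier is c × k ≈ 2.108, so ΔY = k × (c·ΔTR) = (−$414.18 million) / 0.37 ≈ −$1,119 million.

−$1,119 million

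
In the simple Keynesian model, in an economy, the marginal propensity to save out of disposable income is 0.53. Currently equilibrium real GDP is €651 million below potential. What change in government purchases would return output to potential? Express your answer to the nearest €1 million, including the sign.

+€345 million

MPC = 1 − MPS = 1 − 0.53 = 0.47.
Spending multiplier = 1/(1 − MPC) = 1/(1 − 0.47) = 1/0.53 ≈ 1.887.
Need ΔY = +€651 million, so ΔG = ΔY/k = (+€651 million) × 0.53 ≈ +€345 million.
The government should increase government purchases by €345 million.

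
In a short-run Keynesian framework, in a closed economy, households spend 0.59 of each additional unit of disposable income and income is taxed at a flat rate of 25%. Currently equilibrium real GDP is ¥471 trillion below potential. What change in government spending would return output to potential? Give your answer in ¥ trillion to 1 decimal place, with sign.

+¥262.6 trillion

Spending multiplier = 1/(1 − c(1−t)) = 1/(1 − 0.59×0.75) = 1/0.5575 ≈ 1.794.
Need ΔY = +¥471 trillion, so ΔG = ΔY/k = (+¥471 trillion) × 0.5575 ≈ +¥262.6 trillion.
The government should increase government spending by ¥262.6 trillion.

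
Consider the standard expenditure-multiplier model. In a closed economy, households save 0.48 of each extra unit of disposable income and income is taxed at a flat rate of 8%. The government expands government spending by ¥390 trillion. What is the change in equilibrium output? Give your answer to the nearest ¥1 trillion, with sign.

MPC = 1 − MPS = 1 − 0.48 = 0.52.
Expenditure multiplier = 1/(1 − c(1−t)) = 1/(1 − 0.52×0.92) = 1/0.5216 ≈ 1.917.
ΔY = k × ΔG = (+¥390 trillion) / 0.5216 ≈ +¥748 trillion.

+¥748 trillion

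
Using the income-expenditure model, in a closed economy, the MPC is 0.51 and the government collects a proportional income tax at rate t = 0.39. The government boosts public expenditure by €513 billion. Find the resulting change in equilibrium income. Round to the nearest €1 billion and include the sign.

+€745 billion

Government-spending multiplier = 1/(1 − c(1−t)) = 1/(1 − 0.51×0.61) = 1/0.6889 ≈ 1.452.
ΔY = k × ΔG = (+€513 billion) / 0.6889 ≈ +€745 billion.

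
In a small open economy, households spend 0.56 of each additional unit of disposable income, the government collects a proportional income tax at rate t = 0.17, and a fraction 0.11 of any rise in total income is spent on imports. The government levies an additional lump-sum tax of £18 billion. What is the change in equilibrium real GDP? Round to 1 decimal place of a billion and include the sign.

−£15.6 billion

A lump-sum tax change of +£18 billion shifts disposable income by −£18 billion; first-round consumption changes by −c × ΔT = −0.56 × (+£18 billion) = −£10.08 billion.
Expenditure multiplier = 1/(1 − c(1−t) + m) = 1/(1 − 0.56×0.83 + 0.11) = 1/0.6452 ≈ 1.55.
The tax multiplier is −c × k ≈ −0.868, so ΔY = k × (−c·ΔT) = (−£10.08 billion) / 0.6452 ≈ −£15.6 billion.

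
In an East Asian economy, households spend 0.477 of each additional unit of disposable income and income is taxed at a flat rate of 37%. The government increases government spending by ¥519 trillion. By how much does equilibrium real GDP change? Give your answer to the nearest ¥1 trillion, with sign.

+¥742 trillion

Government-spending multiplier = 1/(1 − c(1−t)) = 1/(1 − 0.477×0.63) = 1/0.69949 ≈ 1.43.
ΔY = k × ΔG = (+¥519 trillion) / 0.69949 ≈ +¥742 trillion.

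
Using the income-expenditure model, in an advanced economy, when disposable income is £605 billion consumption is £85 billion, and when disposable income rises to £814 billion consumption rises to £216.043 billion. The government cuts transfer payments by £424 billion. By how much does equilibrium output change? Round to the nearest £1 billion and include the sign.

−£713 billion

MPC = ΔC/ΔYd = (216.043 − 85)/(814 − 605) = 131.043/209 = 0.627.
The transfer change shifts disposable income by −£424 billion, so first-round consumption changes by c·ΔTR = 0.627 × (−£424 billion) = −£265.848 billion.
Expenditure multiplier = 1/(1 − MPC) = 1/(1 − 0.627) = 1/0.373 ≈ 2.681.
The transfer multiplier is c × k ≈ 1.681, so ΔY = k × (c·ΔTR) = (−£265.848 billion) / 0.373 ≈ −£713 billion.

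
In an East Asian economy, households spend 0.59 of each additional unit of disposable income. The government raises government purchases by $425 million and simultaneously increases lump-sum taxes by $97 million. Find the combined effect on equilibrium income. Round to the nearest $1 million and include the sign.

Expenditure multiplier = 1/(1 − MPC) = 1/(1 − 0.59) = 1/0.41 ≈ 2.439.
ΔG contributes k·ΔG = (+$425 million) / 0.41 ≈ +$1,036.6 million.
ΔT of +$97 million changes first-round spending by −c·ΔT = −$57.23 million, contributing k·(−c·ΔT) = (−$57.23 million) / 0.41 ≈ −$139.6 million.
Net ΔY = k(ΔG − c·ΔT) = (+$367.77 million) / 0.41 = +$897 million.

+$897 million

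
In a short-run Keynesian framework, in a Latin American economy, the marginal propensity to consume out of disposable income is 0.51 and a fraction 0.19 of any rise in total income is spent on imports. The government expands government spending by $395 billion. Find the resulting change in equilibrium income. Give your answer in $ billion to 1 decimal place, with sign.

Government-spending multiplier = 1/(1 − c + m) = 1/(1 − 0.51 + 0.19) = 1/0.68 ≈ 1.471.
ΔY = k × ΔG = (+$395 billion) / 0.68 ≈ +$580.9 billion.

+$580.9 billion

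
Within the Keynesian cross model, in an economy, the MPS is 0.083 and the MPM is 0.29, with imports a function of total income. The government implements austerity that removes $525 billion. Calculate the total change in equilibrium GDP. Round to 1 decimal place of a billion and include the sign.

−$1,407.5 billion

MPC = 1 − MPS = 1 − 0.083 = 0.917.
Government-spending multiplier = 1/(1 − c + m) = 1/(1 − 0.917 + 0.29) = 1/0.373 ≈ 2.681.
ΔY = k × ΔG = (−$525 billion) / 0.373 ≈ −$1,407.5 billion.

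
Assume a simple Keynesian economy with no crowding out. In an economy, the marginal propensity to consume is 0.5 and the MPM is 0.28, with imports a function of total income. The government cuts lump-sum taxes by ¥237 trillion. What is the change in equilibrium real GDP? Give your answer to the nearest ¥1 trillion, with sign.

A lump-sum tax change of −¥237 trillion shifts disposable income by +¥237 trillion; first-round consumption changes by −c × ΔT = −0.5 × (−¥237 trillion) = +¥118.5 trillion.
Expenditure multiplier = 1/(1 − c + m) = 1/(1 − 0.5 + 0.28) = 1/0.78 ≈ 1.282.
The tax multiplier is −c × k ≈ −0.641, so ΔY = k × (−c·ΔT) = (+¥118.5 trillion) / 0.78 ≈ +¥152 trillion.

+¥152 trillion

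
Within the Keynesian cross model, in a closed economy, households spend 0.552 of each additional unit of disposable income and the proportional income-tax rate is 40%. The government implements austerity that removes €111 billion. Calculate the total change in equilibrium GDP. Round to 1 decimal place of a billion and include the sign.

−€166.0 billion

Government-spending multiplier = 1/(1 − c(1−t)) = 1/(1 − 0.552×0.6) = 1/0.6688 ≈ 1.495.
ΔY = k × ΔG = (−€111 billion) / 0.6688 ≈ −€166 billion.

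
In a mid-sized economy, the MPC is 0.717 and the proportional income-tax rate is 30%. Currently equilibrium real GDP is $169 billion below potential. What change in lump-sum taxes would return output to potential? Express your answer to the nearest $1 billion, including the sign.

Spending multiplier = 1/(1 − c(1−t)) = 1/(1 − 0.717×0.7) = 1/0.4981 ≈ 2.008.
Tax multiplier = −c·k = −0.717/0.4981 ≈ −1.439. Need ΔY = +$169 billion, so ΔT = ΔY/(−c·k) = −(+$169 billion) × 0.4981 / 0.717 ≈ −$117 billion.
The government should cut lump-sum taxes by $117 billion.

−$117 billion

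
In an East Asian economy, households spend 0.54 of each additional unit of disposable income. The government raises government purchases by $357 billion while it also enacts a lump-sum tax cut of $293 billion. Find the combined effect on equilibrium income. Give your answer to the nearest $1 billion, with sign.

Expenditure multiplier = 1/(1 − MPC) = 1/(1 − 0.54) = 1/0.46 ≈ 2.174.
ΔG contributes k·ΔG = (+$357 billion) / 0.46 ≈ +$776.1 billion.
ΔT of −$293 billion changes first-round spending by −c·ΔT = +$158.22 billion, contributing k·(−c·ΔT) = (+$158.22 billion) / 0.46 ≈ +$344 billion.
Net ΔY = k(ΔG − c·ΔT) = (+$515.22 billion) / 0.46 ≈ +$1,120 billion.

+$1,120 billion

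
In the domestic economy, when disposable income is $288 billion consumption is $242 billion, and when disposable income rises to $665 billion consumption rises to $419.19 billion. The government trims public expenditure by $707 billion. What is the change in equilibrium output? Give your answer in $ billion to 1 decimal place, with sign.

MPC = ΔC/ΔYd = (419.19 − 242)/(665 − 288) = 177.19/377 = 0.47.
Expenditure multiplier = 1/(1 − MPC) = 1/(1 − 0.47) = 1/0.53 ≈ 1.887.
ΔY = k × ΔG = (−$707 billion) / 0.53 ≈ −$1,334 billion.

−$1,334.0 billion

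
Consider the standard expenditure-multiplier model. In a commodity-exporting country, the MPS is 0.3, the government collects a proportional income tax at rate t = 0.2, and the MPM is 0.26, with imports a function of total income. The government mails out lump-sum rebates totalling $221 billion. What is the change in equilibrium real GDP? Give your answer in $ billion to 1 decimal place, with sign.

+$221.0 billion

MPC = 1 − MPS = 1 − 0.3 = 0.7.
A lump-sum tax change of −$221 billion shifts disposable income by +$221 billion; first-round consumption changes by −c × ΔT = −0.7 × (−$221 billion) = +$154.7 billion.
Expenditure multiplier = 1/(1 − c(1−t) + m) = 1/(1 − 0.7×0.8 + 0.26) = 1/0.7 ≈ 1.429.
The tax multiplier is −c × k = −1, so ΔY = k × (−c·ΔT) = (+$154.7 billion) / 0.7 = +$221 billion.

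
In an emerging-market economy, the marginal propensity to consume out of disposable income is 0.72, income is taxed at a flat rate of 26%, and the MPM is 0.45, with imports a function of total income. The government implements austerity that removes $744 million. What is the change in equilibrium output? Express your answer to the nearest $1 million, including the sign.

Government-spending multiplier = 1/(1 − c(1−t) + m) = 1/(1 − 0.72×0.74 + 0.45) = 1/0.9172 ≈ 1.09.
ΔY = k × ΔG = (−$744 million) / 0.9172 ≈ −$811 million.

−$811 million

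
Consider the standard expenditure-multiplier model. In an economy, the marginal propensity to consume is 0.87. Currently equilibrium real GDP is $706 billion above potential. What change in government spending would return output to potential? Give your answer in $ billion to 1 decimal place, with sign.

−$91.8 billion

Spending multiplier = 1/(1 − MPC) = 1/(1 − 0.87) = 1/0.13 ≈ 7.692.
Need ΔY = −$706 billion, so ΔG = ΔY/k = (−$706 billion) × 0.13 ≈ −$91.8 billion.
The government should cut government spending by $91.8 billion.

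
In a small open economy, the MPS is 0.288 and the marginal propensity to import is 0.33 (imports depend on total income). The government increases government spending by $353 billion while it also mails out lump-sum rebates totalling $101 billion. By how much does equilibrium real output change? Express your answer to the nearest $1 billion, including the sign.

+$688 billion

MPC = 1 − MPS = 1 − 0.288 = 0.712.
Expenditure multiplier = 1/(1 − c + m) = 1/(1 − 0.712 + 0.33) = 1/0.618 ≈ 1.618.
ΔG contributes k·ΔG = (+$353 billion) / 0.618 ≈ +$571.2 billion.
ΔT of −$101 billion changes first-round spending by −c·ΔT = +$71.912 billion, contributing k·(−c·ΔT) = (+$71.912 billion) / 0.618 ≈ +$116.4 billion.
Net ΔY = k(ΔG − c·ΔT) = (+$424.912 billion) / 0.618 ≈ +$688 billion.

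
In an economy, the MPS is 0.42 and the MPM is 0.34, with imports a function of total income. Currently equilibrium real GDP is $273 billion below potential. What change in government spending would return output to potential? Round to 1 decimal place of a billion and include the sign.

MPC = 1 − MPS = 1 − 0.42 = 0.58.
Spending multiplier = 1/(1 − c + m) = 1/(1 − 0.58 + 0.34) = 1/0.76 ≈ 1.316.
Need ΔY = +$273 billion, so ΔG = ΔY/k = (+$273 billion) × 0.76 ≈ +$207.5 billion.
The government should increase government spending by $207.5 billion.

+$207.5 billion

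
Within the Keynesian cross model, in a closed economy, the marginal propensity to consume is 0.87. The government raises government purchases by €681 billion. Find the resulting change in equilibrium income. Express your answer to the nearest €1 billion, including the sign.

Government-spending multiplier = 1/(1 − MPC) = 1/(1 − 0.87) = 1/0.13 ≈ 7.692.
ΔY = k × ΔG = (+€681 billion) / 0.13 ≈ +€5,238 billion.

+€5,238 billion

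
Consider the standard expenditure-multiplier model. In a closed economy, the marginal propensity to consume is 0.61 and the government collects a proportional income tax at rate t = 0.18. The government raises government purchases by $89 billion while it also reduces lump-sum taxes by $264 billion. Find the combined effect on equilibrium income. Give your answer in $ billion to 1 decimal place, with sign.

Expenditure multiplier = 1/(1 − c(1−t)) = 1/(1 − 0.61×0.82) = 1/0.4998 ≈ 2.001.
ΔG contributes k·ΔG = (+$89 billion) / 0.4998 ≈ +$178.1 billion.
ΔT of −$264 billion changes first-round spending by −c·ΔT = +$161.04 billion, contributing k·(−c·ΔT) = (+$161.04 billion) / 0.4998 ≈ +$322.2 billion.
Net ΔY = k(ΔG − c·ΔT) = (+$250.04 billion) / 0.4998 ≈ +$500.3 billion.

+$500.3 billion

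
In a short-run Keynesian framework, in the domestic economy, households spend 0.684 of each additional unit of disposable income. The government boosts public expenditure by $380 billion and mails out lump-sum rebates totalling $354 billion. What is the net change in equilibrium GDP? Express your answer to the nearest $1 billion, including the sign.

+$1,969 billion

Expenditure multiplier = 1/(1 − MPC) = 1/(1 − 0.684) = 1/0.316 ≈ 3.165.
ΔG contributes k·ΔG = (+$380 billion) / 0.316 ≈ +$1,202.5 billion.
ΔT of −$354 billion changes first-round spending by −c·ΔT = +$242.136 billion, contributing k·(−c·ΔT) = (+$242.136 billion) / 0.316 ≈ +$766.3 billion.
Net ΔY = k(ΔG − c·ΔT) = (+$622.136 billion) / 0.316 ≈ +$1,969 billion.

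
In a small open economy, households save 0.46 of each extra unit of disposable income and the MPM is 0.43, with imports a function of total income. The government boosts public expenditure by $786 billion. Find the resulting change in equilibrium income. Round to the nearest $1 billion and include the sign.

MPC = 1 − MPS = 1 − 0.46 = 0.54.
Government-spending multiplier = 1/(1 − c + m) = 1/(1 − 0.54 + 0.43) = 1/0.89 ≈ 1.124.
ΔY = k × ΔG = (+$786 billion) / 0.89 ≈ +$883 billion.

+$883 billion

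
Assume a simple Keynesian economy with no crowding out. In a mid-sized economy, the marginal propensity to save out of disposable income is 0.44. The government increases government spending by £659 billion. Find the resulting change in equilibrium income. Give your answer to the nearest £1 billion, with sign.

MPC = 1 − MPS = 1 − 0.44 = 0.56.
Expenditure multiplier = 1/(1 − MPC) = 1/(1 − 0.56) = 1/0.44 ≈ 2.273.
ΔY = k × ΔG = (+£659 billion) / 0.44 ≈ +£1,498 billion.

+£1,498 billion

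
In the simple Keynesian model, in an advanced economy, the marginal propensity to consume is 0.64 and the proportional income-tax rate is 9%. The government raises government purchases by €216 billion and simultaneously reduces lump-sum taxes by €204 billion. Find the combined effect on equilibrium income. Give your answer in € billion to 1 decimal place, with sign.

+€829.9 billion

Expenditure multiplier = 1/(1 − c(1−t)) = 1/(1 − 0.64×0.91) = 1/0.4176 ≈ 2.395.
ΔG contributes k·ΔG = (+€216 billion) / 0.4176 ≈ +€517.2 billion.
ΔT of −€204 billion changes first-round spending by −c·ΔT = +€130.56 billion, contributing k·(−c·ΔT) = (+€130.56 billion) / 0.4176 ≈ +€312.6 billion.
Net ΔY = k(ΔG − c·ΔT) = (+€346.56 billion) / 0.4176 ≈ +€829.9 billion.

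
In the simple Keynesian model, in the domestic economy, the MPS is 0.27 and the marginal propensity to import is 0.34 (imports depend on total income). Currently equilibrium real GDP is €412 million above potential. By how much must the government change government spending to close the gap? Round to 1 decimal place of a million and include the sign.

MPC = 1 − MPS = 1 − 0.27 = 0.73.
Spending multiplier = 1/(1 − c + m) = 1/(1 − 0.73 + 0.34) = 1/0.61 ≈ 1.639.
Need ΔY = −€412 million, so ΔG = ΔY/k = (−€412 million) × 0.61 ≈ −€251.3 million.
The government should cut government spending by €251.3 million.

−€251.3 million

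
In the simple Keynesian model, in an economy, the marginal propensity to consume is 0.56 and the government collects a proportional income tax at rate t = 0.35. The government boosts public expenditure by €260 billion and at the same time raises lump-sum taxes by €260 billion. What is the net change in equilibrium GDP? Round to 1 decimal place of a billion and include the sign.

+€179.9 billion

Expenditure multiplier = 1/(1 − c(1−t)) = 1/(1 − 0.56×0.65) = 1/0.636 ≈ 1.572.
ΔG contributes k·ΔG = (+€260 billion) / 0.636 ≈ +€408.8 billion.
ΔT of +€260 billion changes first-round spending by −c·ΔT = −€145.6 billion, contributing k·(−c·ΔT) = (−€145.6 billion) / 0.636 ≈ −€228.9 billion.
Net ΔY = k(ΔG − c·ΔT) = (+€114.4 billion) / 0.636 ≈ +€179.9 billion.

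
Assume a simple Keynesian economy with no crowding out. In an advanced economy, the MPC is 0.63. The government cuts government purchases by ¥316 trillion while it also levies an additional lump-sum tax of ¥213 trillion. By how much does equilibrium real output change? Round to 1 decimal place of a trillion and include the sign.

Expenditure multiplier = 1/(1 − MPC) = 1/(1 − 0.63) = 1/0.37 ≈ 2.703.
ΔG contributes k·ΔG = (−¥316 trillion) / 0.37 ≈ −¥854.1 trillion.
ΔT of +¥213 trillion changes first-round spending by −c·ΔT = −¥134.19 trillion, contributing k·(−c·ΔT) = (−¥134.19 trillion) / 0.37 ≈ −¥362.7 trillion.
Net ΔY = k(ΔG − c·ΔT) = (−¥450.19 trillion) / 0.37 ≈ −¥1,216.7 trillion.

−¥1,216.7 trillion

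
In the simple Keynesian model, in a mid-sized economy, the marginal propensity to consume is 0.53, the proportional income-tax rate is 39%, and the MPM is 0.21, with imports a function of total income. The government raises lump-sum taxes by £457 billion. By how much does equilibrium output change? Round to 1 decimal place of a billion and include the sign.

A lump-sum tax change of +£457 billion shifts disposable income by −£457 billion; first-round consumption changes by −c × ΔT = −0.53 × (+£457 billion) = −£242.21 billion.
Expenditure multiplier = 1/(1 − c(1−t) + m) = 1/(1 − 0.53×0.61 + 0.21) = 1/0.8867 ≈ 1.128.
The tax multiplier is −c × k ≈ −0.598, so ΔY = k × (−c·ΔT) = (−£242.21 billion) / 0.8867 ≈ −£273.2 billion.

−£273.2 billion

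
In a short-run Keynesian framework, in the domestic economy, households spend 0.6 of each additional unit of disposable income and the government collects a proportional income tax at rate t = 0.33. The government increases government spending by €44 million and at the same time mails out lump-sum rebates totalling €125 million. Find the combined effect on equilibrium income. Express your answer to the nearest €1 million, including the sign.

+€199 million

Expenditure multiplier = 1/(1 − c(1−t)) = 1/(1 − 0.6×0.67) = 1/0.598 ≈ 1.672.
ΔG contributes k·ΔG = (+€44 million) / 0.598 ≈ +€73.6 million.
ΔT of −€125 million changes first-round spending by −c·ΔT = +€75 million, contributing k·(−c·ΔT) = (+€75 million) / 0.598 ≈ +€125.4 million.
Net ΔY = k(ΔG − c·ΔT) = (+€119 million) / 0.598 ≈ +€199 million.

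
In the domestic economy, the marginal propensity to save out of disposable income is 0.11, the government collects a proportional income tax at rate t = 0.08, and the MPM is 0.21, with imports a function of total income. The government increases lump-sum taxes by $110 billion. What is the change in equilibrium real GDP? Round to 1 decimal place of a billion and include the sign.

−$250.3 billion

MPC = 1 − MPS = 1 − 0.11 = 0.89.
A lump-sum tax change of +$110 billion shifts disposable income by −$110 billion; first-round consumption changes by −c × ΔT = −0.89 × (+$110 billion) = −$97.9 billion.
Expenditure multiplier = 1/(1 − c(1−t) + m) = 1/(1 − 0.89×0.92 + 0.21) = 1/0.3912 ≈ 2.556.
The tax multiplier is −c × k ≈ −2.275, so ΔY = k × (−c·ΔT) = (−$97.9 billion) / 0.3912 ≈ −$250.3 billion.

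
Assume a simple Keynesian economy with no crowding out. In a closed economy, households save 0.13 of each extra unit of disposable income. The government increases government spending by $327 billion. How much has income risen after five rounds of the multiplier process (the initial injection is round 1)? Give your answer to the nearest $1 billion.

MPC = 1 − MPS = 1 − 0.13 = 0.87.
Round 1 adds ΔG = $327 billion; each later round is MPC = 0.87 times the previous.
After 5 rounds: 327 + 284.49 + 247.5063 + 215.330481 + 187.33751847 = ΔG·(1 − c^5)/(1 − c) = 327 × (1 − 0.4984209207)/0.13 ≈ $1,262 billion.

$1,262 billion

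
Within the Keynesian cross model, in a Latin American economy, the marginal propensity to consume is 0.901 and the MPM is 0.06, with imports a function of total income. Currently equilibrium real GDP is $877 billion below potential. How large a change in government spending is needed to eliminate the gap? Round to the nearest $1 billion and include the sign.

Spending multiplier = 1/(1 − c + m) = 1/(1 − 0.901 + 0.06) = 1/0.159 ≈ 6.289.
Need ΔY = +$877 billion, so ΔG = ΔY/k = (+$877 billion) × 0.159 ≈ +$139 billion.
The government should increase government spending by $139 billion.

+$139 billion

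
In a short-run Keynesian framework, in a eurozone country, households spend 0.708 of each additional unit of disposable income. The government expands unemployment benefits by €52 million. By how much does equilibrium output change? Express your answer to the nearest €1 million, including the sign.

The transfer change shifts disposable income by +€52 million, so first-round consumption changes by c·ΔTR = 0.708 × (+€52 million) = +€36.816 million.
Expenditure multiplier = 1/(1 − MPC) = 1/(1 − 0.708) = 1/0.292 ≈ 3.425.
The transfer multiplier is c × k ≈ 2.425, so ΔY = k × (c·ΔTR) = (+€36.816 million) / 0.292 ≈ +€126 million.

+€126 million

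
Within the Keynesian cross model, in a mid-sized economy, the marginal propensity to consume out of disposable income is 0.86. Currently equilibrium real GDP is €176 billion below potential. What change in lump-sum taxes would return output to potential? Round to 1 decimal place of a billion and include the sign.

−€28.7 billion

Spending multiplier = 1/(1 − MPC) = 1/(1 − 0.86) = 1/0.14 ≈ 7.143.
Tax multiplier = −c·k = −0.86/0.14 ≈ −6.143. Need ΔY = +€176 billion, so ΔT = ΔY/(−c·k) = −(+€176 billion) × 0.14 / 0.86 ≈ −€28.7 billion.
The government should cut lump-sum taxes by €28.7 billion.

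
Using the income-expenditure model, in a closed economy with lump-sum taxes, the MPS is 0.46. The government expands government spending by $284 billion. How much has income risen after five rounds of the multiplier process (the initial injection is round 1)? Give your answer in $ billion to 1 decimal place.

$589.0 billion

MPC = 1 − MPS = 1 − 0.46 = 0.54.
Round 1 adds ΔG = $284 billion; each later round is MPC = 0.54 times the previous.
After 5 rounds: 284 + 153.36 + 82.8144 + 44.719776 + 24.14867904 = ΔG·(1 − c^5)/(1 − c) = 284 × (1 − 0.0459165024)/0.46 ≈ $589 billion.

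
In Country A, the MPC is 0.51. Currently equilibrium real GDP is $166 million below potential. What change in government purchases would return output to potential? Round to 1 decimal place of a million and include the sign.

Spending multiplier = 1/(1 − MPC) = 1/(1 − 0.51) = 1/0.49 ≈ 2.041.
Need ΔY = +$166 million, so ΔG = ΔY/k = (+$166 million) × 0.49 ≈ +$81.3 million.
The government should increase government purchases by $81.3 million.

+$81.3 million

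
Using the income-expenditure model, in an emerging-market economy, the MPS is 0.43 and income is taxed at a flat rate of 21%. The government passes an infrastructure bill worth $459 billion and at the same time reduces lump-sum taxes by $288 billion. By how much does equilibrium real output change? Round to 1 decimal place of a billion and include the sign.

+$1,133.6 billion

MPC = 1 − MPS = 1 − 0.43 = 0.57.
Expenditure multiplier = 1/(1 − c(1−t)) = 1/(1 − 0.57×0.79) = 1/0.5497 ≈ 1.819.
ΔG contributes k·ΔG = (+$459 billion) / 0.5497 ≈ +$835 billion.
ΔT of −$288 billion changes first-round spending by −c·ΔT = +$164.16 billion, contributing k·(−c·ΔT) = (+$164.16 billion) / 0.5497 ≈ +$298.6 billion.
Net ΔY = k(ΔG − c·ΔT) = (+$623.16 billion) / 0.5497 ≈ +$1,133.6 billion.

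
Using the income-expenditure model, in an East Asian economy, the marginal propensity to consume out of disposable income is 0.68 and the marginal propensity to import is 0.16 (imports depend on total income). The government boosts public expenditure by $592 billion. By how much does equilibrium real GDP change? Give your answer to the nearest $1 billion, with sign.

+$1,233 billion

Government-spending multiplier = 1/(1 − c + m) = 1/(1 − 0.68 + 0.16) = 1/0.48 ≈ 2.083.
ΔY = k × ΔG = (+$592 billion) / 0.48 ≈ +$1,233 billion.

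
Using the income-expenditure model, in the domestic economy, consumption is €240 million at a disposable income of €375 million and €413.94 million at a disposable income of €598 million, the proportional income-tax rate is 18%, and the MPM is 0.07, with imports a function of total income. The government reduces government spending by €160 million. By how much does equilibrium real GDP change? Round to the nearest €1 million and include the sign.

−€372 million

MPC = ΔC/ΔYd = (413.94 − 240)/(598 − 375) = 173.94/223 = 0.78.
Government-spending multiplier = 1/(1 − c(1−t) + m) = 1/(1 − 0.78×0.82 + 0.07) = 1/0.4304 ≈ 2.323.
ΔY = k × ΔG = (−€160 million) / 0.4304 ≈ −€372 million.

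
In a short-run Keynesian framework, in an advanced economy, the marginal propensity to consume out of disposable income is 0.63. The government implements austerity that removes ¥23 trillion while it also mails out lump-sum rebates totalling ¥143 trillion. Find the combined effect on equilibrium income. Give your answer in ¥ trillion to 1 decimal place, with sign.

+¥181.3 trillion

Expenditure multiplier = 1/(1 − MPC) = 1/(1 − 0.63) = 1/0.37 ≈ 2.703.
ΔG contributes k·ΔG = (−¥23 trillion) / 0.37 ≈ −¥62.2 trillion.
ΔT of −¥143 trillion changes first-round spending by −c·ΔT = +¥90.09 trillion, contributing k·(−c·ΔT) = (+¥90.09 trillion) / 0.37 ≈ +¥243.5 trillion.
Net ΔY = k(ΔG − c·ΔT) = (+¥67.09 trillion) / 0.37 ≈ +¥181.3 trillion.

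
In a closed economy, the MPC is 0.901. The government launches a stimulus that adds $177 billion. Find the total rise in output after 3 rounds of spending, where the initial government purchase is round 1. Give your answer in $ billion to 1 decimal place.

Round 1 adds ΔG = $177 billion; each later round is MPC = 0.901 times the previous.
After 3 rounds: 177 + 159.477 + 143.688777 = ΔG·(1 − c^3)/(1 − c) = 177 × (1 − 0.731432701)/0.099 ≈ $480.2 billion.

$480.2 billion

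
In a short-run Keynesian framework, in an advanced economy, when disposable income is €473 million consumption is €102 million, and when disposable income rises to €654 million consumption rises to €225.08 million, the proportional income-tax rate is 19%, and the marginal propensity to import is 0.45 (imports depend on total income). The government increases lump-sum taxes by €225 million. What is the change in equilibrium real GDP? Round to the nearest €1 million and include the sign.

MPC = ΔC/ΔYd = (225.08 − 102)/(654 − 473) = 123.08/181 = 0.68.
A lump-sum tax change of +€225 million shifts disposable income by −€225 million; first-round consumption changes by −c × ΔT = −0.68 × (+€225 million) = −€153 million.
Expenditure multiplier = 1/(1 − c(1−t) + m) = 1/(1 − 0.68×0.81 + 0.45) = 1/0.8992 ≈ 1.112.
The tax multiplier is −c × k ≈ −0.756, so ΔY = k × (−c·ΔT) = (−€153 million) / 0.8992 ≈ −€170 million.

−€170 million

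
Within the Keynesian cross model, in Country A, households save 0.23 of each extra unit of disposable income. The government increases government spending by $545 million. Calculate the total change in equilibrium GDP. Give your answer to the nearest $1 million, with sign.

MPC = 1 − MPS = 1 − 0.23 = 0.77.
Government-spending multiplier = 1/(1 − MPC) = 1/(1 − 0.77) = 1/0.23 ≈ 4.348.
ΔY = k × ΔG = (+$545 million) / 0.23 ≈ +$2,370 million.

+$2,370 million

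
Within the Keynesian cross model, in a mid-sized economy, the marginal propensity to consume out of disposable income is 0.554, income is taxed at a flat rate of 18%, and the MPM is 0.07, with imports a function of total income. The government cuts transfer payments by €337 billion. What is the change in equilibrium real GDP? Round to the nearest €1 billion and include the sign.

−€303 billion

The transfer change shifts disposable income by −€337 billion, so first-round consumption changes by c·ΔTR = 0.554 × (−€337 billion) = −€186.698 billion.
Expenditure multiplier = 1/(1 − c(1−t) + m) = 1/(1 − 0.554×0.82 + 0.07) = 1/0.61572 ≈ 1.624.
The transfer multiplier is c × k ≈ 0.9, so ΔY = k × (c·ΔTR) = (−€186.698 billion) / 0.61572 ≈ −€303 billion.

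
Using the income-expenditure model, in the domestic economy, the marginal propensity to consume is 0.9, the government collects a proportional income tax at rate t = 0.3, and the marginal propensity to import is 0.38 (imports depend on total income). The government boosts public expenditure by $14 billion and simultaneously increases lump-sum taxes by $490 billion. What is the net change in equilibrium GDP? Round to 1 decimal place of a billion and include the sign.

−$569.3 billion

Expenditure multiplier = 1/(1 − c(1−t) + m) = 1/(1 − 0.9×0.7 + 0.38) = 1/0.75 ≈ 1.333.
ΔG contributes k·ΔG = (+$14 billion) / 0.75 ≈ +$18.7 billion.
ΔT of +$490 billion changes first-round spending by −c·ΔT = −$441 billion, contributing k·(−c·ΔT) = (−$441 billion) / 0.75 = −$588 billion.
Net ΔY = k(ΔG − c·ΔT) = (−$427 billion) / 0.75 ≈ −$569.3 billion.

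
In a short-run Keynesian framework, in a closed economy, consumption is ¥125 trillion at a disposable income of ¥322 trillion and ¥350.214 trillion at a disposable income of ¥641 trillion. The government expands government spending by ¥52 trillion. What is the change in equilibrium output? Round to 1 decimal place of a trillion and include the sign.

MPC = ΔC/ΔYd = (350.214 − 125)/(641 − 322) = 225.214/319 = 0.706.
Spending multiplier = 1/(1 − MPC) = 1/(1 − 0.706) = 1/0.294 ≈ 3.401.
ΔY = k × ΔG = (+¥52 trillion) / 0.294 ≈ +¥176.9 trillion.

+¥176.9 trillion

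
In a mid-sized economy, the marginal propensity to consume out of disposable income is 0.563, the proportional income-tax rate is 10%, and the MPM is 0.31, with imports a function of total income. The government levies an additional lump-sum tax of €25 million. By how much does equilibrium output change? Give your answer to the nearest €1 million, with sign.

A lump-sum tax change of +€25 million shifts disposable income by −€25 million; first-round consumption changes by −c × ΔT = −0.563 × (+€25 million) = −€14.075 million.
Expenditure multiplier = 1/(1 − c(1−t) + m) = 1/(1 − 0.563×0.9 + 0.31) = 1/0.8033 ≈ 1.245.
The tax multiplier is −c × k ≈ −0.701, so ΔY = k × (−c·ΔT) = (−€14.075 million) / 0.8033 ≈ −€18 million.

−€18 million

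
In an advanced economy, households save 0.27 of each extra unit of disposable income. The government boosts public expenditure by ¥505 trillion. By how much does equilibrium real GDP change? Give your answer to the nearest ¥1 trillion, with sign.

+¥1,870 trillion

MPC = 1 − MPS = 1 − 0.27 = 0.73.
Expenditure multiplier = 1/(1 − MPC) = 1/(1 − 0.73) = 1/0.27 ≈ 3.704.
ΔY = k × ΔG = (+¥505 trillion) / 0.27 ≈ +¥1,870 trillion.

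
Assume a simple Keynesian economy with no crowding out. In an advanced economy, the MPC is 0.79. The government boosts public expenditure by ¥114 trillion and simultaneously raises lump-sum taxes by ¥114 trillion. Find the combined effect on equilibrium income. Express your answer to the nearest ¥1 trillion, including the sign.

Expenditure multiplier = 1/(1 − MPC) = 1/(1 − 0.79) = 1/0.21 ≈ 4.762.
ΔG contributes k·ΔG = (+¥114 trillion) / 0.21 ≈ +¥542.9 trillion.
ΔT of +¥114 trillion changes first-round spending by −c·ΔT = −¥90.06 trillion, contributing k·(−c·ΔT) = (−¥90.06 trillion) / 0.21 ≈ −¥428.9 trillion.
With ΔG = ΔT and no other leakages, the balanced-budget multiplier is 1, so ΔY = ΔG = +¥114 trillion.

+¥114 trillion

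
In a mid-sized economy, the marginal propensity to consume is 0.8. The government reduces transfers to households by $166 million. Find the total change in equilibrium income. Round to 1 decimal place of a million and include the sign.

−$664.0 million

The transfer change shifts disposable income by −$166 million, so first-round consumption changes by c·ΔTR = 0.8 × (−$166 million) = −$132.8 million.
Expenditure multiplier = 1/(1 − MPC) = 1/(1 − 0.8) = 1/0.2 = 5.
The transfer multiplier is c × k = 4, so ΔY = k × (c·ΔTR) = (−$132.8 million) / 0.2 = −$664 million.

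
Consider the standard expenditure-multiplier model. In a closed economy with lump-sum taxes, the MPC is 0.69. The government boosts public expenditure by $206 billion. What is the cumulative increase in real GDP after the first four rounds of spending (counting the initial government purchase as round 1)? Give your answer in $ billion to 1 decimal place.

$513.9 billion

Round 1 adds ΔG = $206 billion; each later round is MPC = 0.69 times the previous.
After 4 rounds: 206 + 142.14 + 98.0766 + 67.672854 = ΔG·(1 − c^4)/(1 − c) = 206 × (1 − 0.22667121)/0.31 ≈ $513.9 billion.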